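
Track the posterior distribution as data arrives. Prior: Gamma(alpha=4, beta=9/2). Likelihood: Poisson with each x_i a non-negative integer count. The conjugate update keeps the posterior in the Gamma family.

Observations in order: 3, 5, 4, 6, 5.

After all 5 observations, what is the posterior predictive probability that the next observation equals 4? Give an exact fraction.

77953426668828240108701280802123522480/515627809901907122280005703729559628289

obs 1: x=3 → posterior Gamma(7, 11/2)
obs 2: x=5 → posterior Gamma(12, 13/2)
obs 3: x=4 → posterior Gamma(16, 15/2)
obs 4: x=6 → posterior Gamma(22, 17/2)
obs 5: x=5 → posterior Gamma(27, 19/2)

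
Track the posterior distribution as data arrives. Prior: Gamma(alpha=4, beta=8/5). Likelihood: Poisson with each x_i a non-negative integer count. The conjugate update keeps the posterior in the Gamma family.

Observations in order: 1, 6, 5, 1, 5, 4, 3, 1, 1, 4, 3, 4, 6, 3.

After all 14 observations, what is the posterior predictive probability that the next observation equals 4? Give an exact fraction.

620492679348482572624731691483778244324774761947237080095267712429910302812477889602614103348525137920000/3542379457348653933357919007616204487900794538197550715573960163381908835870901455568283576829041789226107

obs 1: x=1 → posterior Gamma(5, 13/5)
obs 2: x=6 → posterior Gamma(11, 18/5)
obs 3: x=5 → posterior Gamma(16, 23/5)
obs 4: x=1 → posterior Gamma(17, 28/5)
obs 5: x=5 → posterior Gamma(22, 33/5)
obs 6: x=4 → posterior Gamma(26, 38/5)
obs 7: x=3 → posterior Gamma(29, 43/5)
obs 8: x=1 → posterior Gamma(30, 48/5)
obs 9: x=1 → posterior Gamma(31, 53/5)
obs 10: x=4 → posterior Gamma(35, 58/5)
obs 11: x=3 → posterior Gamma(38, 63/5)
obs 12: x=4 → posterior Gamma(42, 68/5)
obs 13: x=6 → posterior Gamma(48, 73/5)
obs 14: x=3 → posterior Gamma(51, 78/5)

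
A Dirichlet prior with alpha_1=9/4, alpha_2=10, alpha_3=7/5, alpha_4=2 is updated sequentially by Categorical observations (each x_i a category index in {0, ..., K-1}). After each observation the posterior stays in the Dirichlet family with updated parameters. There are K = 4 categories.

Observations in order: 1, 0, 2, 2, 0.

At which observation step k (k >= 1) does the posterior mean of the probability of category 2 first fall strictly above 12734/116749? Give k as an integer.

k = 3

obs 1: x=1 → posterior Dirichlet(9/4, 11, 7/5, 2)
obs 2: x=0 → posterior Dirichlet(13/4, 11, 7/5, 2)
obs 3: x=2 → posterior Dirichlet(13/4, 11, 12/5, 2)
obs 4: x=2 → posterior Dirichlet(13/4, 11, 17/5, 2)
obs 5: x=0 → posterior Dirichlet(17/4, 11, 17/5, 2)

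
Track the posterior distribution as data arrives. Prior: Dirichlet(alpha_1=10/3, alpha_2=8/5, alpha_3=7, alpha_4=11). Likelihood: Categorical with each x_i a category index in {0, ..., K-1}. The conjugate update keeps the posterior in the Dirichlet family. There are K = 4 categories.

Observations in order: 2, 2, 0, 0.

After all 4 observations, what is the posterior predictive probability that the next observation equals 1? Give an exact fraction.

6/101

obs 1: x=2 → posterior Dirichlet(10/3, 8/5, 8, 11)
obs 2: x=2 → posterior Dirichlet(10/3, 8/5, 9, 11)
obs 3: x=0 → posterior Dirichlet(13/3, 8/5, 9, 11)
obs 4: x=0 → posterior Dirichlet(16/3, 8/5, 9, 11)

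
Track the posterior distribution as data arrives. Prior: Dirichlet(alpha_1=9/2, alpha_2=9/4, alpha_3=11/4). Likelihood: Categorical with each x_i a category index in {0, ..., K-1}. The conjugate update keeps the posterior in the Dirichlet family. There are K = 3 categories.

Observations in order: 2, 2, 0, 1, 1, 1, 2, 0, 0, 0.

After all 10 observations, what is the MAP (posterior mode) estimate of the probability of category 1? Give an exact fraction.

obs 1: x=2 → posterior Dirichlet(9/2, 9/4, 15/4)
obs 2: x=2 → posterior Dirichlet(9/2, 9/4, 19/4)
obs 3: x=0 → posterior Dirichlet(11/2, 9/4, 19/4)
obs 4: x=1 → posterior Dirichlet(11/2, 13/4, 19/4)
obs 5: x=1 → posterior Dirichlet(11/2, 17/4, 19/4)
obs 6: x=1 → posterior Dirichlet(11/2, 21/4, 19/4)
obs 7: x=2 → posterior Dirichlet(11/2, 21/4, 23/4)
obs 8: x=0 → posterior Dirichlet(13/2, 21/4, 23/4)
obs 9: x=0 → posterior Dirichlet(15/2, 21/4, 23/4)
obs 10: x=0 → posterior Dirichlet(17/2, 21/4, 23/4)

17/66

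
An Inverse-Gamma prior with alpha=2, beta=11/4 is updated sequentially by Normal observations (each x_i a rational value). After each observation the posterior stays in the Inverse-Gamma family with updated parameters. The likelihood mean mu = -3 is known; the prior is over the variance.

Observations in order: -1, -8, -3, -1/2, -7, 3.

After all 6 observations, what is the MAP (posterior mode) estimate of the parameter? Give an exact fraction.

obs 1: x=-1 → posterior Inverse-Gamma(5/2, 19/4)
obs 2: x=-8 → posterior Inverse-Gamma(3, 69/4)
obs 3: x=-3 → posterior Inverse-Gamma(7/2, 69/4)
obs 4: x=-1/2 → posterior Inverse-Gamma(4, 163/8)
obs 5: x=-7 → posterior Inverse-Gamma(9/2, 227/8)
obs 6: x=3 → posterior Inverse-Gamma(5, 371/8)

371/48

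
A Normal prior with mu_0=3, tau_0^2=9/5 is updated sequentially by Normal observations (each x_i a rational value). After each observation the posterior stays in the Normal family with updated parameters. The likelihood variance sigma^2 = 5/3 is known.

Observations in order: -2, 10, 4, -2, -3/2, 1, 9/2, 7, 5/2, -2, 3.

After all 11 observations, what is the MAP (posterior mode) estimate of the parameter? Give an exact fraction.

1473/644

obs 1: x=-2 → posterior Normal(21/52, 45/52)
obs 2: x=10 → posterior Normal(291/79, 45/79)
obs 3: x=4 → posterior Normal(399/106, 45/106)
obs 4: x=-2 → posterior Normal(345/133, 45/133)
obs 5: x=-3/2 → posterior Normal(609/320, 9/32)
obs 6: x=1 → posterior Normal(39/22, 45/187)
obs 7: x=9/2 → posterior Normal(453/214, 45/214)
obs 8: x=7 → posterior Normal(642/241, 45/241)
obs 9: x=5/2 → posterior Normal(1419/536, 45/268)
obs 10: x=-2 → posterior Normal(1311/590, 9/59)
obs 11: x=3 → posterior Normal(1473/644, 45/322)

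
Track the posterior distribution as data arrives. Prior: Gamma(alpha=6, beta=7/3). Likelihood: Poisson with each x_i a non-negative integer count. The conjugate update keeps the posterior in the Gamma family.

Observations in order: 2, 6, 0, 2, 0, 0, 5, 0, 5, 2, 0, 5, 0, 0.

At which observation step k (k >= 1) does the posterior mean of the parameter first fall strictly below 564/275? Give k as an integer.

obs 1: x=2 → posterior Gamma(8, 10/3)
obs 2: x=6 → posterior Gamma(14, 13/3)
obs 3: x=0 → posterior Gamma(14, 16/3)
obs 4: x=2 → posterior Gamma(16, 19/3)
obs 5: x=0 → posterior Gamma(16, 22/3)
obs 6: x=0 → posterior Gamma(16, 25/3)
obs 7: x=5 → posterior Gamma(21, 28/3)
obs 8: x=0 → posterior Gamma(21, 31/3)
obs 9: x=5 → posterior Gamma(26, 34/3)
obs 10: x=2 → posterior Gamma(28, 37/3)
obs 11: x=0 → posterior Gamma(28, 40/3)
obs 12: x=5 → posterior Gamma(33, 43/3)
obs 13: x=0 → posterior Gamma(33, 46/3)
obs 14: x=0 → posterior Gamma(33, 49/3)

k = 6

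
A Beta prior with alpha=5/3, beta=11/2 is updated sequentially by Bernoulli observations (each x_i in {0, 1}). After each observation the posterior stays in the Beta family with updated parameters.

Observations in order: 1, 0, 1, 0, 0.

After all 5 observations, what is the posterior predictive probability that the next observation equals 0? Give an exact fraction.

51/73

obs 1: x=1 → posterior Beta(8/3, 11/2)
obs 2: x=0 → posterior Beta(8/3, 13/2)
obs 3: x=1 → posterior Beta(11/3, 13/2)
obs 4: x=0 → posterior Beta(11/3, 15/2)
obs 5: x=0 → posterior Beta(11/3, 17/2)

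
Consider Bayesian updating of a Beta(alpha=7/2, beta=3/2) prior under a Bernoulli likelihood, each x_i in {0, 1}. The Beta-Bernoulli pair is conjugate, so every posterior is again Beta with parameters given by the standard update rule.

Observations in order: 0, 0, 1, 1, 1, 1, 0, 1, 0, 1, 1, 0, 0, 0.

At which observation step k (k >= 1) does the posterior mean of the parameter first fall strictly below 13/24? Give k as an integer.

obs 1: x=0 → posterior Beta(7/2, 5/2)
obs 2: x=0 → posterior Beta(7/2, 7/2)
obs 3: x=1 → posterior Beta(9/2, 7/2)
obs 4: x=1 → posterior Beta(11/2, 7/2)
obs 5: x=1 → posterior Beta(13/2, 7/2)
obs 6: x=1 → posterior Beta(15/2, 7/2)
obs 7: x=0 → posterior Beta(15/2, 9/2)
obs 8: x=1 → posterior Beta(17/2, 9/2)
obs 9: x=0 → posterior Beta(17/2, 11/2)
obs 10: x=1 → posterior Beta(19/2, 11/2)
obs 11: x=1 → posterior Beta(21/2, 11/2)
obs 12: x=0 → posterior Beta(21/2, 13/2)
obs 13: x=0 → posterior Beta(21/2, 15/2)
obs 14: x=0 → posterior Beta(21/2, 17/2)

k = 2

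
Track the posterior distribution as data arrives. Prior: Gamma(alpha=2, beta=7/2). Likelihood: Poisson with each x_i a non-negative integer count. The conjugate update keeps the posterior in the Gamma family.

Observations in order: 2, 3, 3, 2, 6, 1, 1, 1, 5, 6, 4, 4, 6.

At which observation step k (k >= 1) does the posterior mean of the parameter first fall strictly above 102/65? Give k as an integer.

k = 4

obs 1: x=2 → posterior Gamma(4, 9/2)
obs 2: x=3 → posterior Gamma(7, 11/2)
obs 3: x=3 → posterior Gamma(10, 13/2)
obs 4: x=2 → posterior Gamma(12, 15/2)
obs 5: x=6 → posterior Gamma(18, 17/2)
obs 6: x=1 → posterior Gamma(19, 19/2)
obs 7: x=1 → posterior Gamma(20, 21/2)
obs 8: x=1 → posterior Gamma(21, 23/2)
obs 9: x=5 → posterior Gamma(26, 25/2)
obs 10: x=6 → posterior Gamma(32, 27/2)
obs 11: x=4 → posterior Gamma(36, 29/2)
obs 12: x=4 → posterior Gamma(40, 31/2)
obs 13: x=6 → posterior Gamma(46, 33/2)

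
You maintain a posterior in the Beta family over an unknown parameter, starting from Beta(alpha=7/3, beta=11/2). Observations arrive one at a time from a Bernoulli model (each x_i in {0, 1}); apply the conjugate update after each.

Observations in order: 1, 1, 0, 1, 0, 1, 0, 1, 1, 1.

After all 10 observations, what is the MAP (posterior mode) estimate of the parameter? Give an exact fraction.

obs 1: x=1 → posterior Beta(10/3, 11/2)
obs 2: x=1 → posterior Beta(13/3, 11/2)
obs 3: x=0 → posterior Beta(13/3, 13/2)
obs 4: x=1 → posterior Beta(16/3, 13/2)
obs 5: x=0 → posterior Beta(16/3, 15/2)
obs 6: x=1 → posterior Beta(19/3, 15/2)
obs 7: x=0 → posterior Beta(19/3, 17/2)
obs 8: x=1 → posterior Beta(22/3, 17/2)
obs 9: x=1 → posterior Beta(25/3, 17/2)
obs 10: x=1 → posterior Beta(28/3, 17/2)

10/19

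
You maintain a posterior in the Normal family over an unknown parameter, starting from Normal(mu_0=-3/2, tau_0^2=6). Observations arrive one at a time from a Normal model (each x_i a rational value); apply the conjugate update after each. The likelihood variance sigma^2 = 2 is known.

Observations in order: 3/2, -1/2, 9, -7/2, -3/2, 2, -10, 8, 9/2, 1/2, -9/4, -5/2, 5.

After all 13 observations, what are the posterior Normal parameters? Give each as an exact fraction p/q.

obs 1: x=3/2 → posterior Normal(3/4, 3/2)
obs 2: x=-1/2 → posterior Normal(3/14, 6/7)
obs 3: x=9 → posterior Normal(57/20, 3/5)
obs 4: x=-7/2 → posterior Normal(18/13, 6/13)
obs 5: x=-3/2 → posterior Normal(27/32, 3/8)
obs 6: x=2 → posterior Normal(39/38, 6/19)
obs 7: x=-10 → posterior Normal(-21/44, 3/11)
obs 8: x=8 → posterior Normal(27/50, 6/25)
obs 9: x=9/2 → posterior Normal(27/28, 3/14)
obs 10: x=1/2 → posterior Normal(57/62, 6/31)
obs 11: x=-9/4 → posterior Normal(87/136, 3/17)
obs 12: x=-5/2 → posterior Normal(57/148, 6/37)
obs 13: x=5 → posterior Normal(117/160, 3/20)

mu_0=117/160, tau_0^2=3/20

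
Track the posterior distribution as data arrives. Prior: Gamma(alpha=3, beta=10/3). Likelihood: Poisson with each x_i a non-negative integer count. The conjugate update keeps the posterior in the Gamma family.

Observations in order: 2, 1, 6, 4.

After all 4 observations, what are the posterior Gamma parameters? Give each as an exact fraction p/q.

obs 1: x=2 → posterior Gamma(5, 13/3)
obs 2: x=1 → posterior Gamma(6, 16/3)
obs 3: x=6 → posterior Gamma(12, 19/3)
obs 4: x=4 → posterior Gamma(16, 22/3)

alpha=16, beta=22/3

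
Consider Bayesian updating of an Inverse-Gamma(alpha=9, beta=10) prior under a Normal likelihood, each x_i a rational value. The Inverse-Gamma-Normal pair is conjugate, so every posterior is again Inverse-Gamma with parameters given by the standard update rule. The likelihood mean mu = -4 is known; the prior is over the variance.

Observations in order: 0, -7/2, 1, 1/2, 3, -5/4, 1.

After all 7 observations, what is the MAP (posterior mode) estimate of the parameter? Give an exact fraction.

2609/432

obs 1: x=0 → posterior Inverse-Gamma(19/2, 18)
obs 2: x=-7/2 → posterior Inverse-Gamma(10, 145/8)
obs 3: x=1 → posterior Inverse-Gamma(21/2, 245/8)
obs 4: x=1/2 → posterior Inverse-Gamma(11, 163/4)
obs 5: x=3 → posterior Inverse-Gamma(23/2, 261/4)
obs 6: x=-5/4 → posterior Inverse-Gamma(12, 2209/32)
obs 7: x=1 → posterior Inverse-Gamma(25/2, 2609/32)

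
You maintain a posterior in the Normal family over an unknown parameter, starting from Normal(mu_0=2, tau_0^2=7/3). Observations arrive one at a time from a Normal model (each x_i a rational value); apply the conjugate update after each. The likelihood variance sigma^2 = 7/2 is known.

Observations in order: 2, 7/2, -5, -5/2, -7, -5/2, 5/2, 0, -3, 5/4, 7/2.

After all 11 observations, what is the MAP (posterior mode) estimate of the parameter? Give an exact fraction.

-17/50

obs 1: x=2 → posterior Normal(2, 7/5)
obs 2: x=7/2 → posterior Normal(17/7, 1)
obs 3: x=-5 → posterior Normal(7/9, 7/9)
obs 4: x=-5/2 → posterior Normal(2/11, 7/11)
obs 5: x=-7 → posterior Normal(-12/13, 7/13)
obs 6: x=-5/2 → posterior Normal(-17/15, 7/15)
obs 7: x=5/2 → posterior Normal(-12/17, 7/17)
obs 8: x=0 → posterior Normal(-12/19, 7/19)
obs 9: x=-3 → posterior Normal(-6/7, 1/3)
obs 10: x=5/4 → posterior Normal(-31/46, 7/23)
obs 11: x=7/2 → posterior Normal(-17/50, 7/25)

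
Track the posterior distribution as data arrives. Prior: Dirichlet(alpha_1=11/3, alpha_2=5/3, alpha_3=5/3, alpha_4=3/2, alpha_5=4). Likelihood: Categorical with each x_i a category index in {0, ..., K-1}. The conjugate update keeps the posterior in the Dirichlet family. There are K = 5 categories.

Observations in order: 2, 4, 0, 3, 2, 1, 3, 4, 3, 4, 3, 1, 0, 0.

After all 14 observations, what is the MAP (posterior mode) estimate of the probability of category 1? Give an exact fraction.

obs 1: x=2 → posterior Dirichlet(11/3, 5/3, 8/3, 3/2, 4)
obs 2: x=4 → posterior Dirichlet(11/3, 5/3, 8/3, 3/2, 5)
obs 3: x=0 → posterior Dirichlet(14/3, 5/3, 8/3, 3/2, 5)
obs 4: x=3 → posterior Dirichlet(14/3, 5/3, 8/3, 5/2, 5)
obs 5: x=2 → posterior Dirichlet(14/3, 5/3, 11/3, 5/2, 5)
obs 6: x=1 → posterior Dirichlet(14/3, 8/3, 11/3, 5/2, 5)
obs 7: x=3 → posterior Dirichlet(14/3, 8/3, 11/3, 7/2, 5)
obs 8: x=4 → posterior Dirichlet(14/3, 8/3, 11/3, 7/2, 6)
obs 9: x=3 → posterior Dirichlet(14/3, 8/3, 11/3, 9/2, 6)
obs 10: x=4 → posterior Dirichlet(14/3, 8/3, 11/3, 9/2, 7)
obs 11: x=3 → posterior Dirichlet(14/3, 8/3, 11/3, 11/2, 7)
obs 12: x=1 → posterior Dirichlet(14/3, 11/3, 11/3, 11/2, 7)
obs 13: x=0 → posterior Dirichlet(17/3, 11/3, 11/3, 11/2, 7)
obs 14: x=0 → posterior Dirichlet(20/3, 11/3, 11/3, 11/2, 7)

16/129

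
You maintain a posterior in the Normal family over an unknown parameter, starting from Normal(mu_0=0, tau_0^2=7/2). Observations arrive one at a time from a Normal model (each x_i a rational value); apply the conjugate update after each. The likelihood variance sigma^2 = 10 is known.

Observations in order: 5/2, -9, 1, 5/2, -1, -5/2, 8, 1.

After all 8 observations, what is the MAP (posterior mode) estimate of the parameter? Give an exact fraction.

35/152

obs 1: x=5/2 → posterior Normal(35/54, 70/27)
obs 2: x=-9 → posterior Normal(-91/68, 35/17)
obs 3: x=1 → posterior Normal(-77/82, 70/41)
obs 4: x=5/2 → posterior Normal(-7/16, 35/24)
obs 5: x=-1 → posterior Normal(-28/55, 14/11)
obs 6: x=-5/2 → posterior Normal(-91/124, 35/31)
obs 7: x=8 → posterior Normal(7/46, 70/69)
obs 8: x=1 → posterior Normal(35/152, 35/38)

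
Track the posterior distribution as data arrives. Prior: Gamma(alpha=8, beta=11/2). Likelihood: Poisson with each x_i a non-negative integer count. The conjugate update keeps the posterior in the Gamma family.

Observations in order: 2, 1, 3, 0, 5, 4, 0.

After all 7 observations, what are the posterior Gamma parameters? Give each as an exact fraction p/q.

alpha=23, beta=25/2

obs 1: x=2 → posterior Gamma(10, 13/2)
obs 2: x=1 → posterior Gamma(11, 15/2)
obs 3: x=3 → posterior Gamma(14, 17/2)
obs 4: x=0 → posterior Gamma(14, 19/2)
obs 5: x=5 → posterior Gamma(19, 21/2)
obs 6: x=4 → posterior Gamma(23, 23/2)
obs 7: x=0 → posterior Gamma(23, 25/2)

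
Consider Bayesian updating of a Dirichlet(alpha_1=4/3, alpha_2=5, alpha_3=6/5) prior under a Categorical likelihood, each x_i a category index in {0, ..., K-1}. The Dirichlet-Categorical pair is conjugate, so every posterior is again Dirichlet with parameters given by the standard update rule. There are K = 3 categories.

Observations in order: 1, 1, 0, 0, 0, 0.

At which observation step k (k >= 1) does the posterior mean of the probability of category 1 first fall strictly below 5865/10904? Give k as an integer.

obs 1: x=1 → posterior Dirichlet(4/3, 6, 6/5)
obs 2: x=1 → posterior Dirichlet(4/3, 7, 6/5)
obs 3: x=0 → posterior Dirichlet(7/3, 7, 6/5)
obs 4: x=0 → posterior Dirichlet(10/3, 7, 6/5)
obs 5: x=0 → posterior Dirichlet(13/3, 7, 6/5)
obs 6: x=0 → posterior Dirichlet(16/3, 7, 6/5)

k = 6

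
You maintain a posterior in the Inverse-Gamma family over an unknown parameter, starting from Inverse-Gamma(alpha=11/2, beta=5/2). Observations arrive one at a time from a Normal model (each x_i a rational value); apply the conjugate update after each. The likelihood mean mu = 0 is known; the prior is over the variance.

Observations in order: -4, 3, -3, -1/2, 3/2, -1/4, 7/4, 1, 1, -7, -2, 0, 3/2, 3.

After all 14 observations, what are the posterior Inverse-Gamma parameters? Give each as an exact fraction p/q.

alpha=25/2, beta=887/16

obs 1: x=-4 → posterior Inverse-Gamma(6, 21/2)
obs 2: x=3 → posterior Inverse-Gamma(13/2, 15)
obs 3: x=-3 → posterior Inverse-Gamma(7, 39/2)
obs 4: x=-1/2 → posterior Inverse-Gamma(15/2, 157/8)
obs 5: x=3/2 → posterior Inverse-Gamma(8, 83/4)
obs 6: x=-1/4 → posterior Inverse-Gamma(17/2, 665/32)
obs 7: x=7/4 → posterior Inverse-Gamma(9, 357/16)
obs 8: x=1 → posterior Inverse-Gamma(19/2, 365/16)
obs 9: x=1 → posterior Inverse-Gamma(10, 373/16)
obs 10: x=-7 → posterior Inverse-Gamma(21/2, 765/16)
obs 11: x=-2 → posterior Inverse-Gamma(11, 797/16)
obs 12: x=0 → posterior Inverse-Gamma(23/2, 797/16)
obs 13: x=3/2 → posterior Inverse-Gamma(12, 815/16)
obs 14: x=3 → posterior Inverse-Gamma(25/2, 887/16)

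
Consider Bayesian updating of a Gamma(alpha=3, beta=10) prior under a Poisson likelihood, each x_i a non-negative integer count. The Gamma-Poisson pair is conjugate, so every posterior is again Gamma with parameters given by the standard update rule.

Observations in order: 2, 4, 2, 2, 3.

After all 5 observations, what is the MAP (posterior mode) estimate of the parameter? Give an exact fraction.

obs 1: x=2 → posterior Gamma(5, 11)
obs 2: x=4 → posterior Gamma(9, 12)
obs 3: x=2 → posterior Gamma(11, 13)
obs 4: x=2 → posterior Gamma(13, 14)
obs 5: x=3 → posterior Gamma(16, 15)

1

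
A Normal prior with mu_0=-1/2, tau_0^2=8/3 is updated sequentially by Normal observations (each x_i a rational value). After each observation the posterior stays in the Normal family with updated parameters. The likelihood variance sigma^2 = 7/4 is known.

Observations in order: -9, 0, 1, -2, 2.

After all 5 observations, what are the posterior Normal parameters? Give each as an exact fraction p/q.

obs 1: x=-9 → posterior Normal(-597/106, 56/53)
obs 2: x=0 → posterior Normal(-597/170, 56/85)
obs 3: x=1 → posterior Normal(-41/18, 56/117)
obs 4: x=-2 → posterior Normal(-661/298, 56/149)
obs 5: x=2 → posterior Normal(-533/362, 56/181)

mu_0=-533/362, tau_0^2=56/181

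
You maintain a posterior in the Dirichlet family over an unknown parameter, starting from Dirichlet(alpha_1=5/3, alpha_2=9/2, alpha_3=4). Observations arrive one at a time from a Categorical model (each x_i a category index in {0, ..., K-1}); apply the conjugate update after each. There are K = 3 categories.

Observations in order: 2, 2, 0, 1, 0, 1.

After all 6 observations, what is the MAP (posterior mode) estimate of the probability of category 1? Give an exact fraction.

obs 1: x=2 → posterior Dirichlet(5/3, 9/2, 5)
obs 2: x=2 → posterior Dirichlet(5/3, 9/2, 6)
obs 3: x=0 → posterior Dirichlet(8/3, 9/2, 6)
obs 4: x=1 → posterior Dirichlet(8/3, 11/2, 6)
obs 5: x=0 → posterior Dirichlet(11/3, 11/2, 6)
obs 6: x=1 → posterior Dirichlet(11/3, 13/2, 6)

33/79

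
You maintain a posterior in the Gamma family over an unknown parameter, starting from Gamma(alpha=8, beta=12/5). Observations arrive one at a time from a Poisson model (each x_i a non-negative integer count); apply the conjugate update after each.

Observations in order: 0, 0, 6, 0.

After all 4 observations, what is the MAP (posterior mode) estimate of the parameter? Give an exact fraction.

65/32

obs 1: x=0 → posterior Gamma(8, 17/5)
obs 2: x=0 → posterior Gamma(8, 22/5)
obs 3: x=6 → posterior Gamma(14, 27/5)
obs 4: x=0 → posterior Gamma(14, 32/5)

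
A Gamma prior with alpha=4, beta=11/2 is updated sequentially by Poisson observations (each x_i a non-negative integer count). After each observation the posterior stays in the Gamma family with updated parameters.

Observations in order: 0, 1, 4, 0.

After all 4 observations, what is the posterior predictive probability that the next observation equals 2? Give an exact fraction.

obs 1: x=0 → posterior Gamma(4, 13/2)
obs 2: x=1 → posterior Gamma(5, 15/2)
obs 3: x=4 → posterior Gamma(9, 17/2)
obs 4: x=0 → posterior Gamma(9, 19/2)

6453753955580/38919722282469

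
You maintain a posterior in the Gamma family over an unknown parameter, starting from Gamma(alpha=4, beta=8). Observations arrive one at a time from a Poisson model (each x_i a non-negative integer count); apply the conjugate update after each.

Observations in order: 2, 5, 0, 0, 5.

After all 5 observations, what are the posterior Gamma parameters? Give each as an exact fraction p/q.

obs 1: x=2 → posterior Gamma(6, 9)
obs 2: x=5 → posterior Gamma(11, 10)
obs 3: x=0 → posterior Gamma(11, 11)
obs 4: x=0 → posterior Gamma(11, 12)
obs 5: x=5 → posterior Gamma(16, 13)

alpha=16, beta=13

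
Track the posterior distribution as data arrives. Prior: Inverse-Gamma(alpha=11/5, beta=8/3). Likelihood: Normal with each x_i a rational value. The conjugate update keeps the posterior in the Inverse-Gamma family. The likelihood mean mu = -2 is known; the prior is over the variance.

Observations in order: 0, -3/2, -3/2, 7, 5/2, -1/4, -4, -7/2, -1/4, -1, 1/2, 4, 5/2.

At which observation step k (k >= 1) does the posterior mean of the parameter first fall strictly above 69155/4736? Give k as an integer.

obs 1: x=0 → posterior Inverse-Gamma(27/10, 14/3)
obs 2: x=-3/2 → posterior Inverse-Gamma(16/5, 115/24)
obs 3: x=-3/2 → posterior Inverse-Gamma(37/10, 59/12)
obs 4: x=7 → posterior Inverse-Gamma(21/5, 545/12)
obs 5: x=5/2 → posterior Inverse-Gamma(47/10, 1333/24)
obs 6: x=-1/4 → posterior Inverse-Gamma(26/5, 5479/96)
obs 7: x=-4 → posterior Inverse-Gamma(57/10, 5671/96)
obs 8: x=-7/2 → posterior Inverse-Gamma(31/5, 5779/96)
obs 9: x=-1/4 → posterior Inverse-Gamma(67/10, 2963/48)
obs 10: x=-1 → posterior Inverse-Gamma(36/5, 2987/48)
obs 11: x=1/2 → posterior Inverse-Gamma(77/10, 3137/48)
obs 12: x=4 → posterior Inverse-Gamma(41/5, 4001/48)
obs 13: x=5/2 → posterior Inverse-Gamma(87/10, 4487/48)

k = 5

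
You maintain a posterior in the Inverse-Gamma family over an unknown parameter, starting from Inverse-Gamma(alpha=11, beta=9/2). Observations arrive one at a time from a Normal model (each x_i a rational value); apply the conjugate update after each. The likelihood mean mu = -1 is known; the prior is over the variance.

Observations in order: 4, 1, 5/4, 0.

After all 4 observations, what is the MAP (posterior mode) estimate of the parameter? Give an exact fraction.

obs 1: x=4 → posterior Inverse-Gamma(23/2, 17)
obs 2: x=1 → posterior Inverse-Gamma(12, 19)
obs 3: x=5/4 → posterior Inverse-Gamma(25/2, 689/32)
obs 4: x=0 → posterior Inverse-Gamma(13, 705/32)

705/448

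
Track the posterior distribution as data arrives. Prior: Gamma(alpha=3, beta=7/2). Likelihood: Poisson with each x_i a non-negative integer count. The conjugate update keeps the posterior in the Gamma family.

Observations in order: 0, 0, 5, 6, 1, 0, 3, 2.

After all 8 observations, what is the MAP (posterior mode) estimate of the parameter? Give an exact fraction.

obs 1: x=0 → posterior Gamma(3, 9/2)
obs 2: x=0 → posterior Gamma(3, 11/2)
obs 3: x=5 → posterior Gamma(8, 13/2)
obs 4: x=6 → posterior Gamma(14, 15/2)
obs 5: x=1 → posterior Gamma(15, 17/2)
obs 6: x=0 → posterior Gamma(15, 19/2)
obs 7: x=3 → posterior Gamma(18, 21/2)
obs 8: x=2 → posterior Gamma(20, 23/2)

38/23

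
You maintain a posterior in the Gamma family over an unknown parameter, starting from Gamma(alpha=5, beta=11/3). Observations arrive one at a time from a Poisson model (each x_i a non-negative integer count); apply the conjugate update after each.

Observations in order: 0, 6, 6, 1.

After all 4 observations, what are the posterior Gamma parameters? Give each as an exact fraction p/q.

obs 1: x=0 → posterior Gamma(5, 14/3)
obs 2: x=6 → posterior Gamma(11, 17/3)
obs 3: x=6 → posterior Gamma(17, 20/3)
obs 4: x=1 → posterior Gamma(18, 23/3)

alpha=18, beta=23/3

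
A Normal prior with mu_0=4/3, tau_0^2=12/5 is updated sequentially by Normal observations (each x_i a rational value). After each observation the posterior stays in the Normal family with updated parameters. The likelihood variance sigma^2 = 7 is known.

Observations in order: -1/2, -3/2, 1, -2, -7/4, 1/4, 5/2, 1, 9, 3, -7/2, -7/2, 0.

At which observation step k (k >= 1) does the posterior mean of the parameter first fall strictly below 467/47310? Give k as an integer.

k = 5

obs 1: x=-1/2 → posterior Normal(122/141, 84/47)
obs 2: x=-3/2 → posterior Normal(68/177, 84/59)
obs 3: x=1 → posterior Normal(104/213, 84/71)
obs 4: x=-2 → posterior Normal(32/249, 84/83)
obs 5: x=-7/4 → posterior Normal(-31/285, 84/95)
obs 6: x=1/4 → posterior Normal(-22/321, 84/107)
obs 7: x=5/2 → posterior Normal(4/21, 12/17)
obs 8: x=1 → posterior Normal(104/393, 84/131)
obs 9: x=9 → posterior Normal(428/429, 84/143)
obs 10: x=3 → posterior Normal(536/465, 84/155)
obs 11: x=-7/2 → posterior Normal(410/501, 84/167)
obs 12: x=-7/2 → posterior Normal(284/537, 84/179)
obs 13: x=0 → posterior Normal(284/573, 84/191)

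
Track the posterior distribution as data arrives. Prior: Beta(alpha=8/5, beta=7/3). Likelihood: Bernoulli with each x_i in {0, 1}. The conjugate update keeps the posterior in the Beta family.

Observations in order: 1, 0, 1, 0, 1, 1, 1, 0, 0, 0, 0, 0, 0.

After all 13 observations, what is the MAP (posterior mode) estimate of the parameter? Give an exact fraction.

obs 1: x=1 → posterior Beta(13/5, 7/3)
obs 2: x=0 → posterior Beta(13/5, 10/3)
obs 3: x=1 → posterior Beta(18/5, 10/3)
obs 4: x=0 → posterior Beta(18/5, 13/3)
obs 5: x=1 → posterior Beta(23/5, 13/3)
obs 6: x=1 → posterior Beta(28/5, 13/3)
obs 7: x=1 → posterior Beta(33/5, 13/3)
obs 8: x=0 → posterior Beta(33/5, 16/3)
obs 9: x=0 → posterior Beta(33/5, 19/3)
obs 10: x=0 → posterior Beta(33/5, 22/3)
obs 11: x=0 → posterior Beta(33/5, 25/3)
obs 12: x=0 → posterior Beta(33/5, 28/3)
obs 13: x=0 → posterior Beta(33/5, 31/3)

3/8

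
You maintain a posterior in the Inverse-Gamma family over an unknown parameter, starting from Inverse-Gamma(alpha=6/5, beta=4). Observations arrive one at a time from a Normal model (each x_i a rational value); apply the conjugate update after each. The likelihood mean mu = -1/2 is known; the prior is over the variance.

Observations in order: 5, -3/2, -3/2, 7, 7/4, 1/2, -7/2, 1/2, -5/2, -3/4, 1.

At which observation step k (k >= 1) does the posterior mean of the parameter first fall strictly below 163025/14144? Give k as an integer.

obs 1: x=5 → posterior Inverse-Gamma(17/10, 153/8)
obs 2: x=-3/2 → posterior Inverse-Gamma(11/5, 157/8)
obs 3: x=-3/2 → posterior Inverse-Gamma(27/10, 161/8)
obs 4: x=7 → posterior Inverse-Gamma(16/5, 193/4)
obs 5: x=7/4 → posterior Inverse-Gamma(37/10, 1625/32)
obs 6: x=1/2 → posterior Inverse-Gamma(21/5, 1641/32)
obs 7: x=-7/2 → posterior Inverse-Gamma(47/10, 1785/32)
obs 8: x=1/2 → posterior Inverse-Gamma(26/5, 1801/32)
obs 9: x=-5/2 → posterior Inverse-Gamma(57/10, 1865/32)
obs 10: x=-3/4 → posterior Inverse-Gamma(31/5, 933/16)
obs 11: x=1 → posterior Inverse-Gamma(67/10, 951/16)

k = 10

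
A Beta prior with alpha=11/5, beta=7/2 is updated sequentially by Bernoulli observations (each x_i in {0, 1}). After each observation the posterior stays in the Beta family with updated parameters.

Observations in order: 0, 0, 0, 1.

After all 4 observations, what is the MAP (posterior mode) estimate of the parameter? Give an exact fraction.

2/7

obs 1: x=0 → posterior Beta(11/5, 9/2)
obs 2: x=0 → posterior Beta(11/5, 11/2)
obs 3: x=0 → posterior Beta(11/5, 13/2)
obs 4: x=1 → posterior Beta(16/5, 13/2)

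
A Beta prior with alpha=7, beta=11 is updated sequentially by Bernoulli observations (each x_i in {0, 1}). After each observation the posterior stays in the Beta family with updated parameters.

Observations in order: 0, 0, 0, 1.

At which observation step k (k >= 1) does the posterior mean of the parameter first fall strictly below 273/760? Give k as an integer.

k = 2

obs 1: x=0 → posterior Beta(7, 12)
obs 2: x=0 → posterior Beta(7, 13)
obs 3: x=0 → posterior Beta(7, 14)
obs 4: x=1 → posterior Beta(8, 14)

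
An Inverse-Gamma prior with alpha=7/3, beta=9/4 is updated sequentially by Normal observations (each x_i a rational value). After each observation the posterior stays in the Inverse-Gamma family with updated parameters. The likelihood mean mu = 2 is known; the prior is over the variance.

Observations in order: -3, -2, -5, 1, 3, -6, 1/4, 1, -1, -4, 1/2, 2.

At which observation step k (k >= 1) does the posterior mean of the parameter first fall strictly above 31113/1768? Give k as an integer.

k = 6

obs 1: x=-3 → posterior Inverse-Gamma(17/6, 59/4)
obs 2: x=-2 → posterior Inverse-Gamma(10/3, 91/4)
obs 3: x=-5 → posterior Inverse-Gamma(23/6, 189/4)
obs 4: x=1 → posterior Inverse-Gamma(13/3, 191/4)
obs 5: x=3 → posterior Inverse-Gamma(29/6, 193/4)
obs 6: x=-6 → posterior Inverse-Gamma(16/3, 321/4)
obs 7: x=1/4 → posterior Inverse-Gamma(35/6, 2617/32)
obs 8: x=1 → posterior Inverse-Gamma(19/3, 2633/32)
obs 9: x=-1 → posterior Inverse-Gamma(41/6, 2777/32)
obs 10: x=-4 → posterior Inverse-Gamma(22/3, 3353/32)
obs 11: x=1/2 → posterior Inverse-Gamma(47/6, 3389/32)
obs 12: x=2 → posterior Inverse-Gamma(25/3, 3389/32)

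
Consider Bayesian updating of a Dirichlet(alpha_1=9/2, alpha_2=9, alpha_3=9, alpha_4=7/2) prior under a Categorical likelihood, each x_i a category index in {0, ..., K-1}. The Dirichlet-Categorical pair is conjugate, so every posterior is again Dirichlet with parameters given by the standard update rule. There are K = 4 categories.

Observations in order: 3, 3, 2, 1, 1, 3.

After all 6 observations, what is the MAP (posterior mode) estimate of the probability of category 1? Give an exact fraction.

5/14

obs 1: x=3 → posterior Dirichlet(9/2, 9, 9, 9/2)
obs 2: x=3 → posterior Dirichlet(9/2, 9, 9, 11/2)
obs 3: x=2 → posterior Dirichlet(9/2, 9, 10, 11/2)
obs 4: x=1 → posterior Dirichlet(9/2, 10, 10, 11/2)
obs 5: x=1 → posterior Dirichlet(9/2, 11, 10, 11/2)
obs 6: x=3 → posterior Dirichlet(9/2, 11, 10, 13/2)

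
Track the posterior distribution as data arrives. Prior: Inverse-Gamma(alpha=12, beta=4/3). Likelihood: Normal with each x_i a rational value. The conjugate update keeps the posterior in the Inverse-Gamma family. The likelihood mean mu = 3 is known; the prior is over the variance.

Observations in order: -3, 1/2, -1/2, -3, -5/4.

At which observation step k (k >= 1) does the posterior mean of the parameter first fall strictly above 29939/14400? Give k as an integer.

obs 1: x=-3 → posterior Inverse-Gamma(25/2, 58/3)
obs 2: x=1/2 → posterior Inverse-Gamma(13, 539/24)
obs 3: x=-1/2 → posterior Inverse-Gamma(27/2, 343/12)
obs 4: x=-3 → posterior Inverse-Gamma(14, 559/12)
obs 5: x=-5/4 → posterior Inverse-Gamma(29/2, 5339/96)

k = 3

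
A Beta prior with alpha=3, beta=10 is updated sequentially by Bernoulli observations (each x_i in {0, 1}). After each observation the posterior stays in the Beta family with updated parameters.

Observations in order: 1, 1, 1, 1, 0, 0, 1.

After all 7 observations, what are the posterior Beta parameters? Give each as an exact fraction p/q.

obs 1: x=1 → posterior Beta(4, 10)
obs 2: x=1 → posterior Beta(5, 10)
obs 3: x=1 → posterior Beta(6, 10)
obs 4: x=1 → posterior Beta(7, 10)
obs 5: x=0 → posterior Beta(7, 11)
obs 6: x=0 → posterior Beta(7, 12)
obs 7: x=1 → posterior Beta(8, 12)

alpha=8, beta=12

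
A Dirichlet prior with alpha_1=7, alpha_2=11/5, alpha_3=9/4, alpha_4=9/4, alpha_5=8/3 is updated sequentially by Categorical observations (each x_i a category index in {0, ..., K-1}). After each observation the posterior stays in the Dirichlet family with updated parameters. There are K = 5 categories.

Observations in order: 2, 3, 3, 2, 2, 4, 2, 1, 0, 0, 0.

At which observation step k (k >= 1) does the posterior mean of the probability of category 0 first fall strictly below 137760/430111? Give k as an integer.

k = 6

obs 1: x=2 → posterior Dirichlet(7, 11/5, 13/4, 9/4, 8/3)
obs 2: x=3 → posterior Dirichlet(7, 11/5, 13/4, 13/4, 8/3)
obs 3: x=3 → posterior Dirichlet(7, 11/5, 13/4, 17/4, 8/3)
obs 4: x=2 → posterior Dirichlet(7, 11/5, 17/4, 17/4, 8/3)
obs 5: x=2 → posterior Dirichlet(7, 11/5, 21/4, 17/4, 8/3)
obs 6: x=4 → posterior Dirichlet(7, 11/5, 21/4, 17/4, 11/3)
obs 7: x=2 → posterior Dirichlet(7, 11/5, 25/4, 17/4, 11/3)
obs 8: x=1 → posterior Dirichlet(7, 16/5, 25/4, 17/4, 11/3)
obs 9: x=0 → posterior Dirichlet(8, 16/5, 25/4, 17/4, 11/3)
obs 10: x=0 → posterior Dirichlet(9, 16/5, 25/4, 17/4, 11/3)
obs 11: x=0 → posterior Dirichlet(10, 16/5, 25/4, 17/4, 11/3)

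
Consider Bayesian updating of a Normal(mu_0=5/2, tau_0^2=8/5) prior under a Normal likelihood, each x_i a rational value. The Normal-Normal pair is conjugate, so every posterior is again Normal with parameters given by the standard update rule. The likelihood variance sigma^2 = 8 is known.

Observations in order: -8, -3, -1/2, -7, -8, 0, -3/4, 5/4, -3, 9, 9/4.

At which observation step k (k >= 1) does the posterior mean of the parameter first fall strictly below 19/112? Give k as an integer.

k = 3

obs 1: x=-8 → posterior Normal(3/4, 4/3)
obs 2: x=-3 → posterior Normal(3/14, 8/7)
obs 3: x=-1/2 → posterior Normal(1/8, 1)
obs 4: x=-7 → posterior Normal(-2/3, 8/9)
obs 5: x=-8 → posterior Normal(-7/5, 4/5)
obs 6: x=0 → posterior Normal(-14/11, 8/11)
obs 7: x=-3/4 → posterior Normal(-59/48, 2/3)
obs 8: x=5/4 → posterior Normal(-27/26, 8/13)
obs 9: x=-3 → posterior Normal(-33/28, 4/7)
obs 10: x=9 → posterior Normal(-1/2, 8/15)
obs 11: x=9/4 → posterior Normal(-21/64, 1/2)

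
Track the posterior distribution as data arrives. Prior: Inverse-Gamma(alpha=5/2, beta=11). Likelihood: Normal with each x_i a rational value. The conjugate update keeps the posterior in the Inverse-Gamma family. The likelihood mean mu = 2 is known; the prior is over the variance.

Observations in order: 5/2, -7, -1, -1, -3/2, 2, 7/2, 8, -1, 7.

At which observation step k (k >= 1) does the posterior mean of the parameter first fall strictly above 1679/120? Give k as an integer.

obs 1: x=5/2 → posterior Inverse-Gamma(3, 89/8)
obs 2: x=-7 → posterior Inverse-Gamma(7/2, 413/8)
obs 3: x=-1 → posterior Inverse-Gamma(4, 449/8)
obs 4: x=-1 → posterior Inverse-Gamma(9/2, 485/8)
obs 5: x=-3/2 → posterior Inverse-Gamma(5, 267/4)
obs 6: x=2 → posterior Inverse-Gamma(11/2, 267/4)
obs 7: x=7/2 → posterior Inverse-Gamma(6, 543/8)
obs 8: x=8 → posterior Inverse-Gamma(13/2, 687/8)
obs 9: x=-1 → posterior Inverse-Gamma(7, 723/8)
obs 10: x=7 → posterior Inverse-Gamma(15/2, 823/8)

k = 2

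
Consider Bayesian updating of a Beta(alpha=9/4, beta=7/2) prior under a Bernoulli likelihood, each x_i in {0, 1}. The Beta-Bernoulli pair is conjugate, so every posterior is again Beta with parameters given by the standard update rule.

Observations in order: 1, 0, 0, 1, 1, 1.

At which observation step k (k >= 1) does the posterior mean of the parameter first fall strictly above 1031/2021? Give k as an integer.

obs 1: x=1 → posterior Beta(13/4, 7/2)
obs 2: x=0 → posterior Beta(13/4, 9/2)
obs 3: x=0 → posterior Beta(13/4, 11/2)
obs 4: x=1 → posterior Beta(17/4, 11/2)
obs 5: x=1 → posterior Beta(21/4, 11/2)
obs 6: x=1 → posterior Beta(25/4, 11/2)

k = 6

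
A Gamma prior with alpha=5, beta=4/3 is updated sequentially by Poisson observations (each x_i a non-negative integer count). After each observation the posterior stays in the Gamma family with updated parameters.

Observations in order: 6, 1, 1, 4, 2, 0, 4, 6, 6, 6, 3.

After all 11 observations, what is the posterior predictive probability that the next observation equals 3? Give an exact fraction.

20534370750831454522620955945253130596270724833998304483243728172825254173/99035203142830421991929937920000000000000000000000000000000000000000000000

obs 1: x=6 → posterior Gamma(11, 7/3)
obs 2: x=1 → posterior Gamma(12, 10/3)
obs 3: x=1 → posterior Gamma(13, 13/3)
obs 4: x=4 → posterior Gamma(17, 16/3)
obs 5: x=2 → posterior Gamma(19, 19/3)
obs 6: x=0 → posterior Gamma(19, 22/3)
obs 7: x=4 → posterior Gamma(23, 25/3)
obs 8: x=6 → posterior Gamma(29, 28/3)
obs 9: x=6 → posterior Gamma(35, 31/3)
obs 10: x=6 → posterior Gamma(41, 34/3)
obs 11: x=3 → posterior Gamma(44, 37/3)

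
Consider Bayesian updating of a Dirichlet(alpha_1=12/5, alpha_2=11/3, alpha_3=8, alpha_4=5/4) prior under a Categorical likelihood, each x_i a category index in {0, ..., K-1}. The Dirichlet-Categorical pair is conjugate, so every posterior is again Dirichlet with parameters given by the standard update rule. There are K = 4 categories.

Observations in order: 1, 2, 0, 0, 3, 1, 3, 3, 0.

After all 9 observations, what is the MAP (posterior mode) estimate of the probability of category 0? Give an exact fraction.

264/1219

obs 1: x=1 → posterior Dirichlet(12/5, 14/3, 8, 5/4)
obs 2: x=2 → posterior Dirichlet(12/5, 14/3, 9, 5/4)
obs 3: x=0 → posterior Dirichlet(17/5, 14/3, 9, 5/4)
obs 4: x=0 → posterior Dirichlet(22/5, 14/3, 9, 5/4)
obs 5: x=3 → posterior Dirichlet(22/5, 14/3, 9, 9/4)
obs 6: x=1 → posterior Dirichlet(22/5, 17/3, 9, 9/4)
obs 7: x=3 → posterior Dirichlet(22/5, 17/3, 9, 13/4)
obs 8: x=3 → posterior Dirichlet(22/5, 17/3, 9, 17/4)
obs 9: x=0 → posterior Dirichlet(27/5, 17/3, 9, 17/4)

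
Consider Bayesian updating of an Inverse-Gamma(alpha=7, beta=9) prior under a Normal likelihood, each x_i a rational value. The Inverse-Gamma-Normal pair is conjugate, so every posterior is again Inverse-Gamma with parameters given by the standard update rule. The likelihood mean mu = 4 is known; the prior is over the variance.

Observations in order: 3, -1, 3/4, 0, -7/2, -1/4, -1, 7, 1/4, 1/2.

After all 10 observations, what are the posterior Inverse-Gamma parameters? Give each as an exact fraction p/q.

obs 1: x=3 → posterior Inverse-Gamma(15/2, 19/2)
obs 2: x=-1 → posterior Inverse-Gamma(8, 22)
obs 3: x=3/4 → posterior Inverse-Gamma(17/2, 873/32)
obs 4: x=0 → posterior Inverse-Gamma(9, 1129/32)
obs 5: x=-7/2 → posterior Inverse-Gamma(19/2, 2029/32)
obs 6: x=-1/4 → posterior Inverse-Gamma(10, 1159/16)
obs 7: x=-1 → posterior Inverse-Gamma(21/2, 1359/16)
obs 8: x=7 → posterior Inverse-Gamma(11, 1431/16)
obs 9: x=1/4 → posterior Inverse-Gamma(23/2, 3087/32)
obs 10: x=1/2 → posterior Inverse-Gamma(12, 3283/32)

alpha=12, beta=3283/32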